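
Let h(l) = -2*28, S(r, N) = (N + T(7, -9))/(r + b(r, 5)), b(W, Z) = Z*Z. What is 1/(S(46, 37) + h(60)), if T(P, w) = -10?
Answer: -71/3949 ≈ -0.017979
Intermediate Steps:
b(W, Z) = Z**2
S(r, N) = (-10 + N)/(25 + r) (S(r, N) = (N - 10)/(r + 5**2) = (-10 + N)/(r + 25) = (-10 + N)/(25 + r))
h(l) = -56
1/(S(46, 37) + h(60)) = 1/((-10 + 37)/(25 + 46) - 56) = 1/(27/71 - 56) = 1/(-3949/71) = -71/3949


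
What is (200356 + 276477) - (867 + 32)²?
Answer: -331368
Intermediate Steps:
(200356 + 276477) - (867 + 32)² = 476833 - 1*899² = 476833 - 1*808201 = 476833 - 808201 = -331368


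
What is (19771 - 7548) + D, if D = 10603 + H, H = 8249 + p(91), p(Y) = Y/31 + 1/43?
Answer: 41426919/1333 ≈ 31078.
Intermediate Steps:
p(Y) = 1/43 + Y/31 (p(Y) = Y*(1/31) + 1*(1/43) = Y/31 + 1/43 = 1/43 + Y/31)
H = 10999861/1333 (H = 8249 + (1/43 + (1/31)*91) = 8249 + (1/43 + 91/31) = 8249 + 3944/1333 = 10999861/1333 ≈ 8252.0)
D = 25133660/1333 (D = 10603 + 10999861/1333 = 25133660/1333 ≈ 18855.)
(19771 - 7548) + D = (19771 - 7548) + 25133660/1333 = 12223 + 25133660/1333 = 41426919/1333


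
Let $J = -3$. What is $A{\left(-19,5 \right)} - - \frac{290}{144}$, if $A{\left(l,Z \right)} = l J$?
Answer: $\frac{4249}{72} \approx 59.014$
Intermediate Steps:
$A{\left(l,Z \right)} = - 3 l$ ($A{\left(l,Z \right)} = l \left(-3\right) = - 3 l$)
$A{\left(-19,5 \right)} - - \frac{290}{144} = \left(-3\right) \left(-19\right) - - \frac{290}{144} = 57 - \left(-290\right) \frac{1}{144} = 57 - - \frac{145}{72} = 57 + \frac{145}{72} = \frac{4249}{72}$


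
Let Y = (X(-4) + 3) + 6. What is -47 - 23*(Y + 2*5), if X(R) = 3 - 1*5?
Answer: -438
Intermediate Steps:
X(R) = -2 (X(R) = 3 - 5 = -2)
Y = 7 (Y = (-2 + 3) + 6 = 1 + 6 = 7)
-47 - 23*(Y + 2*5) = -47 - 23*(7 + 2*5) = -47 - 23*(7 + 10) = -47 - 23*17 = -47 - 391 = -438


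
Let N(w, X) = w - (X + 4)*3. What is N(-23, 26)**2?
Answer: 12769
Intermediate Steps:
N(w, X) = -12 + w - 3*X (N(w, X) = w - (4 + X)*3 = w - (12 + 3*X) = w + (-12 - 3*X) = -12 + w - 3*X)
N(-23, 26)**2 = (-12 - 23 - 3*26)**2 = (-12 - 23 - 78)**2 = (-113)**2 = 12769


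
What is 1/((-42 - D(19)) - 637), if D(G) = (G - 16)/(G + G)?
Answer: -38/25805 ≈ -0.0014726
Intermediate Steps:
D(G) = (-16 + G)/(2*G) (D(G) = (-16 + G)/((2*G)) = (-16 + G)*(1/(2*G)) = (-16 + G)/(2*G))
1/((-42 - D(19)) - 637) = 1/((-42 - (-16 + 19)/(2*19)) - 637) = 1/((-42 - 3/(2*19)) - 637) = 1/((-42 - 1*3/38) - 637) = 1/((-42 - 3/38) - 637) = 1/(-1599/38 - 637) = 1/(-25805/38) = -38/25805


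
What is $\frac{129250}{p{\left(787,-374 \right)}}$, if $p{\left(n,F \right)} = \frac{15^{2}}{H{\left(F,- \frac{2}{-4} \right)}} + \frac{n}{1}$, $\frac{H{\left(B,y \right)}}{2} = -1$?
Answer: $\frac{258500}{1349} \approx 191.62$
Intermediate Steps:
$H{\left(B,y \right)} = -2$ ($H{\left(B,y \right)} = 2 \left(-1\right) = -2$)
$p{\left(n,F \right)} = - \frac{225}{2} + n$ ($p{\left(n,F \right)} = \frac{15^{2}}{-2} + \frac{n}{1} = 225 \left(- \frac{1}{2}\right) + n 1 = - \frac{225}{2} + n$)
$\frac{129250}{p{\left(787,-374 \right)}} = \frac{129250}{- \frac{225}{2} + 787} = \frac{129250}{\frac{1349}{2}} = 129250 \cdot \frac{2}{1349} = \frac{258500}{1349}$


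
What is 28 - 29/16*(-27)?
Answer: 1231/16 ≈ 76.938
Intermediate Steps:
28 - 29/16*(-27) = 28 + 783/16 = 1231/16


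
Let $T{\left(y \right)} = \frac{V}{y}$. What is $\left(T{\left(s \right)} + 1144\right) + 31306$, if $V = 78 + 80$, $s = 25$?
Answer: $\frac{811408}{25} \approx 32456.0$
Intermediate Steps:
$V = 158$
$T{\left(y \right)} = \frac{158}{y}$
$\left(T{\left(s \right)} + 1144\right) + 31306 = \left(\frac{158}{25} + 1144\right) + 31306 = \frac{28758}{25} + 31306 = \frac{811408}{25}$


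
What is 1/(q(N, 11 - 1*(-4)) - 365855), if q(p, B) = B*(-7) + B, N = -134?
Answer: -1/365945 ≈ -2.7326e-6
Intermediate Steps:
q(p, B) = -6*B (q(p, B) = -7*B + B = -6*B)
1/(q(N, 11 - 1*(-4)) - 365855) = 1/(-6*(11 - 1*(-4)) - 365855) = 1/(-6*(11 + 4) - 365855) = 1/(-6*15 - 365855) = 1/(-90 - 365855) = 1/(-365945) = -1/365945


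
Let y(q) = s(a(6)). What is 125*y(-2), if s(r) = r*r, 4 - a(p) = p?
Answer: 500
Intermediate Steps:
a(p) = 4 - p
s(r) = r²
y(q) = 4 (y(q) = (4 - 1*6)² = (4 - 6)² = (-2)² = 4)
125*y(-2) = 125*4 = 500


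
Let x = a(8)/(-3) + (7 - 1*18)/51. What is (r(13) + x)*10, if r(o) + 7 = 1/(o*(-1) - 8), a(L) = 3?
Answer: -29500/357 ≈ -82.633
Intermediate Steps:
x = -62/51 (x = 3/(-3) + (7 - 1*18)/51 = 3*(-⅓) + (7 - 18)*(1/51) = -1 - 11*1/51 = -1 - 11/51 = -62/51 ≈ -1.2157)
r(o) = -7 + 1/(-8 - o) (r(o) = -7 + 1/(o*(-1) - 8) = -7 + 1/(-o - 8) = -7 + 1/(-8 - o))
(r(13) + x)*10 = ((-57 - 7*13)/(8 + 13) - 62/51)*10 = ((-57 - 91)/21 - 62/51)*10 = ((1/21)*(-148) - 62/51)*10 = (-148/21 - 62/51)*10 = -2950/357*10 = -29500/357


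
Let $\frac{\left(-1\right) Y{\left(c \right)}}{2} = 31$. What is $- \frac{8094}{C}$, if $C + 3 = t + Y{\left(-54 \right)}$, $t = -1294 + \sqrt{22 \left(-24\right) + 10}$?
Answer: $\frac{10999746}{1847399} + \frac{8094 i \sqrt{518}}{1847399} \approx 5.9542 + 0.099717 i$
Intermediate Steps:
$Y{\left(c \right)} = -62$ ($Y{\left(c \right)} = \left(-2\right) 31 = -62$)
$t = -1294 + i \sqrt{518}$ ($t = -1294 + \sqrt{-528 + 10} = -1294 + \sqrt{-518} = -1294 + i \sqrt{518} \approx -1294.0 + 22.76 i$)
$C = -1359 + i \sqrt{518}$ ($C = -3 - \left(1356 - i \sqrt{518}\right) = -1359 + i \sqrt{518} \approx -1359.0 + 22.76 i$)
$- \frac{8094}{C} = - \frac{8094}{-1359 + i \sqrt{518}}$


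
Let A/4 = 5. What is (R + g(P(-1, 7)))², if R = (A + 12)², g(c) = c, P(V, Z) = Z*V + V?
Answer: 1032256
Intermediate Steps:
A = 20 (A = 4*5 = 20)
P(V, Z) = V + V*Z (P(V, Z) = V*Z + V = V + V*Z)
R = 1024 (R = (20 + 12)² = 32² = 1024)
(R + g(P(-1, 7)))² = (1024 - (1 + 7))² = (1024 - 1*8)² = (1024 - 8)² = 1016² = 1032256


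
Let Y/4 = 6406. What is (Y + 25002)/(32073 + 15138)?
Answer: 50626/47211 ≈ 1.0723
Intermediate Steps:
Y = 25624 (Y = 4*6406 = 25624)
(Y + 25002)/(32073 + 15138) = (25624 + 25002)/(32073 + 15138) = 50626/47211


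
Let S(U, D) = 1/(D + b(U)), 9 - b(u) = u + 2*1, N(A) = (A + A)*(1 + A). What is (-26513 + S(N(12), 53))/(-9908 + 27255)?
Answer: -6681277/4371444 ≈ -1.5284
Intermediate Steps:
N(A) = 2*A*(1 + A) (N(A) = (2*A)*(1 + A) = 2*A*(1 + A))
b(u) = 7 - u (b(u) = 9 - (u + 2*1) = 9 - (u + 2) = 9 - (2 + u) = 9 + (-2 - u) = 7 - u)
S(U, D) = 1/(7 + D - U) (S(U, D) = 1/(D + (7 - U)) = 1/(7 + D - U))
(-26513 + S(N(12), 53))/(-9908 + 27255) = (-26513 + 1/(7 + 53 - 2*12*(1 + 12)))/(-9908 + 27255) = (-26513 + 1/(7 + 53 - 2*12*13))/17347 = (-26513 + 1/(7 + 53 - 1*312))*(1/17347) = (-26513 + 1/(7 + 53 - 312))*(1/17347) = (-26513 + 1/(-252))*(1/17347) = (-26513 - 1/252)*(1/17347) = -6681277/252*1/17347 = -6681277/4371444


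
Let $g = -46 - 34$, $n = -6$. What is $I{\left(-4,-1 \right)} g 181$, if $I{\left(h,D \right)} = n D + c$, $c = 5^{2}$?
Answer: $-448880$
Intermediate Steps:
$c = 25$
$g = -80$
$I{\left(h,D \right)} = 25 - 6 D$ ($I{\left(h,D \right)} = - 6 D + 25 = 25 - 6 D$)
$I{\left(-4,-1 \right)} g 181 = \left(25 - -6\right) \left(-80\right) 181 = \left(25 + 6\right) \left(-80\right) 181 = 31 \left(-80\right) 181 = \left(-2480\right) 181 = -448880$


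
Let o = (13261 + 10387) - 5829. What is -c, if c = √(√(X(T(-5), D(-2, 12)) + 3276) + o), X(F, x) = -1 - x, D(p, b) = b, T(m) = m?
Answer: -√(17819 + √3263) ≈ -133.70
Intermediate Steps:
o = 17819 (o = 23648 - 5829 = 17819)
c = √(17819 + √3263) (c = √(√((-1 - 1*12) + 3276) + 17819) = √(√((-1 - 12) + 3276) + 17819) = √(√(-13 + 3276) + 17819) = √(√3263 + 17819) = √(17819 + √3263) ≈ 133.70)
-c = -√(17819 + √3263)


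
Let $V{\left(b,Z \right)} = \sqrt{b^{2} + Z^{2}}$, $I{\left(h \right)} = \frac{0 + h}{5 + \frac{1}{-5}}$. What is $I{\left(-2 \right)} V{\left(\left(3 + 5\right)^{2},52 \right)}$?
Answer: $- \frac{25 \sqrt{17}}{3} \approx -34.359$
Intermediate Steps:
$I{\left(h \right)} = \frac{5 h}{24}$ ($I{\left(h \right)} = \frac{h}{5 - \frac{1}{5}} = \frac{h}{\frac{24}{5}} = h \frac{5}{24} = \frac{5 h}{24}$)
$V{\left(b,Z \right)} = \sqrt{Z^{2} + b^{2}}$
$I{\left(-2 \right)} V{\left(\left(3 + 5\right)^{2},52 \right)} = \frac{5}{24} \left(-2\right) \sqrt{52^{2} + \left(\left(3 + 5\right)^{2}\right)^{2}} = - \frac{5 \sqrt{2704 + \left(8^{2}\right)^{2}}}{12} = - \frac{5 \sqrt{2704 + 64^{2}}}{12} = - \frac{5 \sqrt{2704 + 4096}}{12} = - \frac{5 \sqrt{6800}}{12} = - \frac{5 \cdot 20 \sqrt{17}}{12} = - \frac{25 \sqrt{17}}{3}$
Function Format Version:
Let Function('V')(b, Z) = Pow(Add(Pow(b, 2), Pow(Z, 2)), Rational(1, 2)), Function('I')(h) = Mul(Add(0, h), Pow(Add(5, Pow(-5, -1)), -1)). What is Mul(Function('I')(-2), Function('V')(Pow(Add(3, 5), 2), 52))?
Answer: Mul(Rational(-25, 3), Pow(17, Rational(1, 2))) ≈ -34.359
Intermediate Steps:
Function('I')(h) = Mul(Rational(5, 24), h) (Function('I')(h) = Mul(h, Pow(Add(5, Rational(-1, 5)), -1)) = Mul(h, Pow(Rational(24, 5), -1)) = Mul(h, Rational(5, 24)) = Mul(Rational(5, 24), h))
Function('V')(b, Z) = Pow(Add(Pow(Z, 2), Pow(b, 2)), Rational(1, 2))
Mul(Function('I')(-2), Function('V')(Pow(Add(3, 5), 2), 52)) = Mul(Mul(Rational(5, 24), -2), Pow(Add(Pow(52, 2), Pow(Pow(Add(3, 5), 2), 2)), Rational(1, 2))) = Mul(Rational(-5, 12), Pow(Add(2704, Pow(Pow(8, 2), 2)), Rational(1, 2))) = Mul(Rational(-5, 12), Pow(Add(2704, Pow(64, 2)), Rational(1, 2))) = Mul(Rational(-5, 12), Pow(Add(2704, 4096), Rational(1, 2))) = Mul(Rational(-5, 12), Pow(6800, Rational(1, 2))) = Mul(Rational(-5, 12), Mul(20, Pow(17, Rational(1, 2)))) = Mul(Rational(-25, 3), Pow(17, Rational(1, 2)))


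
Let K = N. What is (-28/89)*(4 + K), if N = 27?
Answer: -868/89 ≈ -9.7528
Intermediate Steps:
K = 27
(-28/89)*(4 + K) = (-28/89)*(4 + 27) = -28*1/89*31 = -28/89*31 = -868/89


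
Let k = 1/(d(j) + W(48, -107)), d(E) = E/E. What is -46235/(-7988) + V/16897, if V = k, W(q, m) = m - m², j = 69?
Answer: 9027144938237/1559615741980 ≈ 5.7881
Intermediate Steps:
d(E) = 1
k = -1/11555 (k = 1/(1 - 107*(1 - 1*(-107))) = 1/(1 - 107*(1 + 107)) = 1/(1 - 107*108) = 1/(1 - 11556) = 1/(-11555) = -1/11555 ≈ -8.6543e-5)
V = -1/11555 ≈ -8.6543e-5
-46235/(-7988) + V/16897 = -46235/(-7988) - 1/11555/16897 = -46235*(-1/7988) - 1/11555*1/16897 = 46235/7988 - 1/195244835 = 9027144938237/1559615741980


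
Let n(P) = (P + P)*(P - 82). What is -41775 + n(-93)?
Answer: -9225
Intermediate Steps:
n(P) = 2*P*(-82 + P) (n(P) = (2*P)*(-82 + P) = 2*P*(-82 + P))
-41775 + n(-93) = -41775 + 2*(-93)*(-82 - 93) = -41775 + 2*(-93)*(-175) = -41775 + 32550 = -9225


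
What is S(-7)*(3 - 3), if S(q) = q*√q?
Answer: 0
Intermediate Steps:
S(q) = q^(3/2)
S(-7)*(3 - 3) = (-7)^(3/2)*(3 - 3) = -7*I*√7*0 = 0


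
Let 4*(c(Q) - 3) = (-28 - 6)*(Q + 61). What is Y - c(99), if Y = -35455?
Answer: -34098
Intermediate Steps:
c(Q) = -1031/2 - 17*Q/2 (c(Q) = 3 + ((-28 - 6)*(Q + 61))/4 = 3 + (-34*(61 + Q))/4 = 3 + (-2074 - 34*Q)/4 = 3 + (-1037/2 - 17*Q/2) = -1031/2 - 17*Q/2)
Y - c(99) = -35455 - (-1031/2 - 17/2*99) = -35455 - (-1031/2 - 1683/2) = -35455 - 1*(-1357) = -35455 + 1357 = -34098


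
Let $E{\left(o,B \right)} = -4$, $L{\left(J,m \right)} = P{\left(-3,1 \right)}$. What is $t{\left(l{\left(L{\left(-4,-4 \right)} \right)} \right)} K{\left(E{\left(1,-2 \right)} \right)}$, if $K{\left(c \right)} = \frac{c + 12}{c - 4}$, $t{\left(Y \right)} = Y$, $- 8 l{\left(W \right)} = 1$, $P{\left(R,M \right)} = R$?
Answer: $\frac{1}{8} \approx 0.125$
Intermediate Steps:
$L{\left(J,m \right)} = -3$
$l{\left(W \right)} = - \frac{1}{8}$ ($l{\left(W \right)} = \left(- \frac{1}{8}\right) 1 = - \frac{1}{8}$)
$K{\left(c \right)} = \frac{12 + c}{-4 + c}$ ($K{\left(c \right)} = \frac{12 + c}{c - 4} = \frac{12 + c}{-4 + c}$)
$t{\left(l{\left(L{\left(-4,-4 \right)} \right)} \right)} K{\left(E{\left(1,-2 \right)} \right)} = - \frac{\frac{1}{-4 - 4} \left(12 - 4\right)}{8} = - \frac{\frac{1}{-8} \cdot 8}{8} = - \frac{\left(- \frac{1}{8}\right) 8}{8} = \left(- \frac{1}{8}\right) \left(-1\right) = \frac{1}{8}$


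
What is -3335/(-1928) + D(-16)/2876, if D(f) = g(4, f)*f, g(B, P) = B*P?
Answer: 2891433/1386232 ≈ 2.0858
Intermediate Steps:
D(f) = 4*f**2 (D(f) = (4*f)*f = 4*f**2)
-3335/(-1928) + D(-16)/2876 = -3335/(-1928) + (4*(-16)**2)/2876 = -3335*(-1/1928) + (4*256)*(1/2876) = 3335/1928 + 1024*(1/2876) = 3335/1928 + 256/719 = 2891433/1386232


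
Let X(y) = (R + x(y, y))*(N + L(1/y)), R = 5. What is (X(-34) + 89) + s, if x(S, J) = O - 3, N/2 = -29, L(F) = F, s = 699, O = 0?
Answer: 11423/17 ≈ 671.94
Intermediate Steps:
N = -58 (N = 2*(-29) = -58)
x(S, J) = -3 (x(S, J) = 0 - 3 = -3)
X(y) = -116 + 2/y (X(y) = (5 - 3)*(-58 + 1/y) = 2*(-58 + 1/y) = -116 + 2/y)
(X(-34) + 89) + s = ((-116 + 2/(-34)) + 89) + 699 = ((-116 + 2*(-1/34)) + 89) + 699 = ((-116 - 1/17) + 89) + 699 = (-1973/17 + 89) + 699 = -460/17 + 699 = 11423/17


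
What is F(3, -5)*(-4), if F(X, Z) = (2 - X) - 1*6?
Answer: 28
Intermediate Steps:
F(X, Z) = -4 - X (F(X, Z) = (2 - X) - 6 = -4 - X)
F(3, -5)*(-4) = (-4 - 1*3)*(-4) = (-4 - 3)*(-4) = -7*(-4) = 28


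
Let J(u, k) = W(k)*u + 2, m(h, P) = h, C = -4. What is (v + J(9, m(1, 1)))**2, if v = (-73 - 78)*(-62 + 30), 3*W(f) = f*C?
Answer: 23251684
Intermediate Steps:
W(f) = -4*f/3 (W(f) = (f*(-4))/3 = (-4*f)/3 = -4*f/3)
J(u, k) = 2 - 4*k*u/3 (J(u, k) = (-4*k/3)*u + 2 = -4*k*u/3 + 2 = 2 - 4*k*u/3)
v = 4832 (v = -151*(-32) = 4832)
(v + J(9, m(1, 1)))**2 = (4832 + (2 - 4/3*1*9))**2 = (4832 + (2 - 12))**2 = (4832 - 10)**2 = 4822**2 = 23251684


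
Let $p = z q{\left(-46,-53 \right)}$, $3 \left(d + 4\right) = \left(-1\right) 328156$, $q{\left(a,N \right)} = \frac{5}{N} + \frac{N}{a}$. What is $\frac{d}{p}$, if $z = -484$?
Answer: $\frac{200018396}{936177} \approx 213.65$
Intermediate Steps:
$d = - \frac{328168}{3}$ ($d = -4 + \frac{\left(-1\right) 328156}{3} = -4 + \frac{1}{3} \left(-328156\right) = -4 - \frac{328156}{3} = - \frac{328168}{3} \approx -1.0939 \cdot 10^{5}$)
$p = - \frac{624118}{1219}$ ($p = - 484 \left(\frac{5}{-53} - \frac{53}{-46}\right) = - 484 \left(5 \left(- \frac{1}{53}\right) - - \frac{53}{46}\right) = - 484 \left(- \frac{5}{53} + \frac{53}{46}\right) = \left(-484\right) \frac{2579}{2438} = - \frac{624118}{1219} \approx -511.99$)
$\frac{d}{p} = - \frac{328168}{3 \left(- \frac{624118}{1219}\right)} = \left(- \frac{328168}{3}\right) \left(- \frac{1219}{624118}\right) = \frac{200018396}{936177}$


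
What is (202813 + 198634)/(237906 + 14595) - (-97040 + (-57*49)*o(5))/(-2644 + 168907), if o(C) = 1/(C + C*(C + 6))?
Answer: 202800518939/93292386140 ≈ 2.1738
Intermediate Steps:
o(C) = 1/(C + C*(6 + C))
(202813 + 198634)/(237906 + 14595) - (-97040 + (-57*49)*o(5))/(-2644 + 168907) = (202813 + 198634)/(237906 + 14595) - (-97040 + (-57*49)*(1/(5*(7 + 5))))/(-2644 + 168907) = 401447/252501 - (-97040 - 2793/(5*12))/166263 = 401447*(1/252501) - (-97040 - 2793/(5*12))/166263 = 401447/252501 - (-97040 - 2793*1/60)/166263 = 401447/252501 - (-97040 - 931/20)/166263 = 401447/252501 - (-1941731)/(20*166263) = 401447/252501 - 1*(-1941731/3325260) = 401447/252501 + 1941731/3325260 = 202800518939/93292386140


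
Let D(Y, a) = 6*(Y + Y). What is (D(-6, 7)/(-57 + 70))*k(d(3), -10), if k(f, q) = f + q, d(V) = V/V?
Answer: 648/13 ≈ 49.846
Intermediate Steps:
d(V) = 1
D(Y, a) = 12*Y (D(Y, a) = 6*(2*Y) = 12*Y)
(D(-6, 7)/(-57 + 70))*k(d(3), -10) = ((12*(-6))/(-57 + 70))*(1 - 10) = (-72/13)*(-9) = ((1/13)*(-72))*(-9) = -72/13*(-9) = 648/13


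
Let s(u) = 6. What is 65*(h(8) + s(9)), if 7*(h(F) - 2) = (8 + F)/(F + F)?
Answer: 3705/7 ≈ 529.29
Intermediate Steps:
h(F) = 2 + (8 + F)/(14*F) (h(F) = 2 + ((8 + F)/(F + F))/7 = 2 + ((8 + F)/((2*F)))/7 = 2 + ((8 + F)*(1/(2*F)))/7 = 2 + ((8 + F)/(2*F))/7 = 2 + (8 + F)/(14*F))
65*(h(8) + s(9)) = 65*((1/14)*(8 + 29*8)/8 + 6) = 65*((1/14)*(⅛)*(8 + 232) + 6) = 65*((1/14)*(⅛)*240 + 6) = 65*(15/7 + 6) = 65*(57/7) = 3705/7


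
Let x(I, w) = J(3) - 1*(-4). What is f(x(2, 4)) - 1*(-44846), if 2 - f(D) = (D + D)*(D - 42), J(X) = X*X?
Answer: 45602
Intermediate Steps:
J(X) = X²
x(I, w) = 13 (x(I, w) = 3² - 1*(-4) = 9 + 4 = 13)
f(D) = 2 - 2*D*(-42 + D) (f(D) = 2 - (D + D)*(D - 42) = 2 - 2*D*(-42 + D))
f(x(2, 4)) - 1*(-44846) = (2 - 2*13² + 84*13) - 1*(-44846) = (2 - 2*169 + 1092) + 44846 = (2 - 338 + 1092) + 44846 = 756 + 44846 = 45602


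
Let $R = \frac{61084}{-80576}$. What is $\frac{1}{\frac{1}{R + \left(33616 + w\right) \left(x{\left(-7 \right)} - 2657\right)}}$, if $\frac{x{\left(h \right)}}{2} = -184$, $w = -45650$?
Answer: $\frac{733298995129}{20144} \approx 3.6403 \cdot 10^{7}$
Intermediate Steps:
$x{\left(h \right)} = -368$ ($x{\left(h \right)} = 2 \left(-184\right) = -368$)
$R = - \frac{15271}{20144}$ ($R = 61084 \left(- \frac{1}{80576}\right) = - \frac{15271}{20144} \approx -0.75809$)
$\frac{1}{\frac{1}{R + \left(33616 + w\right) \left(x{\left(-7 \right)} - 2657\right)}} = \frac{1}{\frac{1}{- \frac{15271}{20144} + \left(33616 - 45650\right) \left(-368 - 2657\right)}} = \frac{1}{\frac{1}{- \frac{15271}{20144} - -36402850}} = \frac{1}{\frac{1}{- \frac{15271}{20144} + 36402850}} = \frac{1}{\frac{1}{\frac{733298995129}{20144}}} = \frac{1}{\frac{20144}{733298995129}} = \frac{733298995129}{20144}$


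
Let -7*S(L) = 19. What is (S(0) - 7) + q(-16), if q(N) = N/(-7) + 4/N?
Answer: -215/28 ≈ -7.6786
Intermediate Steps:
S(L) = -19/7 (S(L) = -⅐*19 = -19/7)
q(N) = 4/N - N/7 (q(N) = N*(-⅐) + 4/N = -N/7 + 4/N = 4/N - N/7)
(S(0) - 7) + q(-16) = (-19/7 - 7) + (4/(-16) - ⅐*(-16)) = -68/7 + (4*(-1/16) + 16/7) = -68/7 + (-¼ + 16/7) = -68/7 + 57/28 = -215/28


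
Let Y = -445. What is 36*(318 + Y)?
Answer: -4572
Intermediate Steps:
36*(318 + Y) = 36*(318 - 445) = 36*(-127) = -4572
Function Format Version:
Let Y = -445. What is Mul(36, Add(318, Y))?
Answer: -4572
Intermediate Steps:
Mul(36, Add(318, Y)) = Mul(36, Add(318, -445)) = Mul(36, -127) = -4572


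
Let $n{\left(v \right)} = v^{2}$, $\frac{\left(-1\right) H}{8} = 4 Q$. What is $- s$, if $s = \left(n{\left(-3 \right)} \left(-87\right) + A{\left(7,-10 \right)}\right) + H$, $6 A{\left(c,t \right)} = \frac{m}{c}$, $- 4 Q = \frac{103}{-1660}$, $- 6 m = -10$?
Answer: $\frac{40966951}{52290} \approx 783.46$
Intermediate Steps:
$m = \frac{5}{3}$ ($m = \left(- \frac{1}{6}\right) \left(-10\right) = \frac{5}{3} \approx 1.6667$)
$Q = \frac{103}{6640}$ ($Q = - \frac{103 \frac{1}{-1660}}{4} = - \frac{103 \left(- \frac{1}{1660}\right)}{4} = \left(- \frac{1}{4}\right) \left(- \frac{103}{1660}\right) = \frac{103}{6640} \approx 0.015512$)
$A{\left(c,t \right)} = \frac{5}{18 c}$ ($A{\left(c,t \right)} = \frac{\frac{5}{3} \frac{1}{c}}{6} = \frac{5}{18 c}$)
$H = - \frac{206}{415}$ ($H = - 8 \cdot 4 \cdot \frac{103}{6640} = \left(-8\right) \frac{103}{1660} = - \frac{206}{415} \approx -0.49639$)
$s = - \frac{40966951}{52290}$ ($s = \left(\left(-3\right)^{2} \left(-87\right) + \frac{5}{18 \cdot 7}\right) - \frac{206}{415} = \left(9 \left(-87\right) + \frac{5}{18} \cdot \frac{1}{7}\right) - \frac{206}{415} = \left(-783 + \frac{5}{126}\right) - \frac{206}{415} = - \frac{98653}{126} - \frac{206}{415} = - \frac{40966951}{52290} \approx -783.46$)
$- s = \left(-1\right) \left(- \frac{40966951}{52290}\right) = \frac{40966951}{52290}$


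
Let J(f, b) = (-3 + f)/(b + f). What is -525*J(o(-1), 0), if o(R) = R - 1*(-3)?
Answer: 525/2 ≈ 262.50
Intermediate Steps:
o(R) = 3 + R (o(R) = R + 3 = 3 + R)
J(f, b) = (-3 + f)/(b + f)
-525*J(o(-1), 0) = -525*(-3 + (3 - 1))/(0 + (3 - 1)) = -525*(-3 + 2)/(0 + 2) = -525*(-1)/2 = -525*(-½) = 525/2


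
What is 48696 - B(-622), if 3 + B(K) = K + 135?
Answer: 49186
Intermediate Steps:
B(K) = 132 + K (B(K) = -3 + (K + 135) = -3 + (135 + K) = 132 + K)
48696 - B(-622) = 48696 - (132 - 622) = 48696 - 1*(-490) = 48696 + 490 = 49186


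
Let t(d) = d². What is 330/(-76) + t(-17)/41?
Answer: 4217/1558 ≈ 2.7067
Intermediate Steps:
330/(-76) + t(-17)/41 = 330/(-76) + (-17)²/41 = 330*(-1/76) + 289*(1/41) = -165/38 + 289/41 = 4217/1558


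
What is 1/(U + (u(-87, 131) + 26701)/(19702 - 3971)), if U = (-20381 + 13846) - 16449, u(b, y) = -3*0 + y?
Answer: -15731/361534472 ≈ -4.3512e-5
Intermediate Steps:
u(b, y) = y (u(b, y) = 0 + y = y)
U = -22984 (U = -6535 - 16449 = -22984)
1/(U + (u(-87, 131) + 26701)/(19702 - 3971)) = 1/(-22984 + (131 + 26701)/(19702 - 3971)) = 1/(-22984 + 26832/15731) = 1/(-361534472/15731) = -15731/361534472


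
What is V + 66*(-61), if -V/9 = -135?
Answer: -2811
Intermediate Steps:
V = 1215 (V = -9*(-135) = 1215)
V + 66*(-61) = 1215 + 66*(-61) = 1215 - 4026 = -2811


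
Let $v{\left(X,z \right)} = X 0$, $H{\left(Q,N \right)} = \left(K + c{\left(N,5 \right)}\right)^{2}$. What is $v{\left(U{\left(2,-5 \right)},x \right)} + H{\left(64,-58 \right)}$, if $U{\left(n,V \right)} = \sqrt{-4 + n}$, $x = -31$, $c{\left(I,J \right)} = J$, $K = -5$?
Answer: $0$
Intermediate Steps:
$H{\left(Q,N \right)} = 0$ ($H{\left(Q,N \right)} = \left(-5 + 5\right)^{2} = 0^{2} = 0$)
$v{\left(X,z \right)} = 0$
$v{\left(U{\left(2,-5 \right)},x \right)} + H{\left(64,-58 \right)} = 0 + 0 = 0$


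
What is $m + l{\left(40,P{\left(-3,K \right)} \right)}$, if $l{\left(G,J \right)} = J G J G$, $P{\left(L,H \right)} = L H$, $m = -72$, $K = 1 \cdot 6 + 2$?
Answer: $921528$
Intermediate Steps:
$K = 8$ ($K = 6 + 2 = 8$)
$P{\left(L,H \right)} = H L$
$l{\left(G,J \right)} = G^{2} J^{2}$ ($l{\left(G,J \right)} = G J^{2} G = G^{2} J^{2}$)
$m + l{\left(40,P{\left(-3,K \right)} \right)} = -72 + 40^{2} \left(8 \left(-3\right)\right)^{2} = -72 + 1600 \left(-24\right)^{2} = -72 + 1600 \cdot 576 = -72 + 921600 = 921528$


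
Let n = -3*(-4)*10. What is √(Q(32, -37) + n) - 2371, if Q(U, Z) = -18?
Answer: -2371 + √102 ≈ -2360.9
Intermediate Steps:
n = 120 (n = 12*10 = 120)
√(Q(32, -37) + n) - 2371 = √(-18 + 120) - 2371 = √102 - 2371 = -2371 + √102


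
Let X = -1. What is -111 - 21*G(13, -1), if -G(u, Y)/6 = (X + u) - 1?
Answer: 1275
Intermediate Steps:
G(u, Y) = 12 - 6*u (G(u, Y) = -6*((-1 + u) - 1) = -6*(-2 + u) = 12 - 6*u)
-111 - 21*G(13, -1) = -111 - 21*(12 - 6*13) = -111 - 21*(12 - 78) = -111 - 21*(-66) = -111 + 1386 = 1275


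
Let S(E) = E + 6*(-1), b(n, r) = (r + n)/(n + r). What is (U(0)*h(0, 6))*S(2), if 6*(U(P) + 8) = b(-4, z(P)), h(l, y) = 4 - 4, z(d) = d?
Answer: 0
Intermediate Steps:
b(n, r) = 1 (b(n, r) = (n + r)/(n + r) = 1)
h(l, y) = 0
U(P) = -47/6 (U(P) = -8 + (1/6)*1 = -8 + 1/6 = -47/6)
S(E) = -6 + E (S(E) = E - 6 = -6 + E)
(U(0)*h(0, 6))*S(2) = (-47/6*0)*(-6 + 2) = 0*(-4) = 0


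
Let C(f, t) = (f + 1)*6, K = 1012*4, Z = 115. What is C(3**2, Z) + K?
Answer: 4108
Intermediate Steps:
K = 4048
C(f, t) = 6 + 6*f (C(f, t) = (1 + f)*6 = 6 + 6*f)
C(3**2, Z) + K = (6 + 6*3**2) + 4048 = (6 + 6*9) + 4048 = (6 + 54) + 4048 = 60 + 4048 = 4108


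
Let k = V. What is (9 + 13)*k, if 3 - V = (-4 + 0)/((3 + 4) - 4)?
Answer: 286/3 ≈ 95.333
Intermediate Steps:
V = 13/3 (V = 3 - (-4 + 0)/((3 + 4) - 4) = 3 - (-4)/(7 - 4) = 3 - (-4)/3 = 3 - 1*(-4/3) = 3 + 4/3 = 13/3 ≈ 4.3333)
k = 13/3 ≈ 4.3333
(9 + 13)*k = (9 + 13)*(13/3) = 22*(13/3) = 286/3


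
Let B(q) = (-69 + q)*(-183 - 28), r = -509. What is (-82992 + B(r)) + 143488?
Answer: 182454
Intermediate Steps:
B(q) = 14559 - 211*q (B(q) = (-69 + q)*(-211) = 14559 - 211*q)
(-82992 + B(r)) + 143488 = (-82992 + (14559 - 211*(-509))) + 143488 = (-82992 + (14559 + 107399)) + 143488 = (-82992 + 121958) + 143488 = 38966 + 143488 = 182454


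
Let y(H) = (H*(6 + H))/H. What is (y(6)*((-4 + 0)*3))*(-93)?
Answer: 13392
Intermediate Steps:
y(H) = 6 + H
(y(6)*((-4 + 0)*3))*(-93) = ((6 + 6)*((-4 + 0)*3))*(-93) = (12*(-4*3))*(-93) = (12*(-12))*(-93) = -144*(-93) = 13392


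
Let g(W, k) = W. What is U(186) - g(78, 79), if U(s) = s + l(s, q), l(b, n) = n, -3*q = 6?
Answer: 106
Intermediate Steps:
q = -2 (q = -⅓*6 = -2)
U(s) = -2 + s (U(s) = s - 2 = -2 + s)
U(186) - g(78, 79) = (-2 + 186) - 1*78 = 184 - 78 = 106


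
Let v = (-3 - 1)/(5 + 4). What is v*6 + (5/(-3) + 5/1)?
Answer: ⅔ ≈ 0.66667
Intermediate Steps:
v = -4/9 ≈ -0.44444
v*6 + (5/(-3) + 5/1) = -4/9*6 + (5/(-3) + 5/1) = -8/3 + (5*(-⅓) + 5*1) = -8/3 + (-5/3 + 5) = -8/3 + 10/3 = ⅔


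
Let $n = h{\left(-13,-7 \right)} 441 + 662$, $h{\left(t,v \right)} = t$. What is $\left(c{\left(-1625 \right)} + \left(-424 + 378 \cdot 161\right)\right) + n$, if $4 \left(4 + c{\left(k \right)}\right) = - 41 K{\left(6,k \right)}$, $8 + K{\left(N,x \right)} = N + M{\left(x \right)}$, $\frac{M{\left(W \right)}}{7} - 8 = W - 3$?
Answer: $\frac{343229}{2} \approx 1.7161 \cdot 10^{5}$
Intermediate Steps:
$M{\left(W \right)} = 35 + 7 W$ ($M{\left(W \right)} = 56 + 7 \left(W - 3\right) = 56 + 7 \left(-3 + W\right) = 56 + \left(-21 + 7 W\right) = 35 + 7 W$)
$K{\left(N,x \right)} = 27 + N + 7 x$ ($K{\left(N,x \right)} = -8 + \left(N + \left(35 + 7 x\right)\right) = -8 + \left(35 + N + 7 x\right) = 27 + N + 7 x$)
$n = -5071$ ($n = \left(-13\right) 441 + 662 = -5733 + 662 = -5071$)
$c{\left(k \right)} = - \frac{1369}{4} - \frac{287 k}{4}$ ($c{\left(k \right)} = -4 + \frac{\left(-41\right) \left(27 + 6 + 7 k\right)}{4} = -4 + \frac{\left(-41\right) \left(33 + 7 k\right)}{4} = -4 + \frac{-1353 - 287 k}{4} = -4 - \left(\frac{1353}{4} + \frac{287 k}{4}\right) = - \frac{1369}{4} - \frac{287 k}{4}$)
$\left(c{\left(-1625 \right)} + \left(-424 + 378 \cdot 161\right)\right) + n = \left(\left(- \frac{1369}{4} - - \frac{466375}{4}\right) + \left(-424 + 378 \cdot 161\right)\right) - 5071 = \left(\left(- \frac{1369}{4} + \frac{466375}{4}\right) + \left(-424 + 60858\right)\right) - 5071 = \left(\frac{232503}{2} + 60434\right) - 5071 = \frac{353371}{2} - 5071 = \frac{343229}{2}$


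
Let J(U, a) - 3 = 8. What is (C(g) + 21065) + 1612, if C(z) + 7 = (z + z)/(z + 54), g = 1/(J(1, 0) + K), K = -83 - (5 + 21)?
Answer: 119946968/5291 ≈ 22670.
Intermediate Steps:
J(U, a) = 11 (J(U, a) = 3 + 8 = 11)
K = -109 (K = -83 - 1*26 = -83 - 26 = -109)
g = -1/98 (g = 1/(11 - 109) = 1/(-98) = -1/98 ≈ -0.010204)
C(z) = -7 + 2*z/(54 + z) (C(z) = -7 + (z + z)/(z + 54) = -7 + (2*z)/(54 + z) = -7 + 2*z/(54 + z))
(C(g) + 21065) + 1612 = ((-378 - 5*(-1/98))/(54 - 1/98) + 21065) + 1612 = ((-378 + 5/98)/(5291/98) + 21065) + 1612 = ((98/5291)*(-37039/98) + 21065) + 1612 = (-37039/5291 + 21065) + 1612 = 111417876/5291 + 1612 = 119946968/5291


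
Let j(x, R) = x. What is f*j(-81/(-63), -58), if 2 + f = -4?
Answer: -54/7 ≈ -7.7143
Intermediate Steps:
f = -6 (f = -2 - 4 = -6)
f*j(-81/(-63), -58) = -(-486)/(-63) = -(-486)*(-1)/63 = -6*9/7 = -54/7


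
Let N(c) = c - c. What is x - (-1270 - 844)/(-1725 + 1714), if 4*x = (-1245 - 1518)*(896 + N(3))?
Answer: -6810146/11 ≈ -6.1910e+5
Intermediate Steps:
N(c) = 0
x = -618912 (x = ((-1245 - 1518)*(896 + 0))/4 = (-2763*896)/4 = (¼)*(-2475648) = -618912)
x - (-1270 - 844)/(-1725 + 1714) = -618912 - (-1270 - 844)/(-1725 + 1714) = -618912 - (-2114)/(-11) = -618912 - (-2114)*(-1)/11 = -618912 - 1*2114/11 = -618912 - 2114/11 = -6810146/11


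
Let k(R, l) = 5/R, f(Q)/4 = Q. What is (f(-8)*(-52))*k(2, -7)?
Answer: 4160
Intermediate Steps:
f(Q) = 4*Q
(f(-8)*(-52))*k(2, -7) = ((4*(-8))*(-52))*(5/2) = (-32*(-52))*(5*(1/2)) = 1664*(5/2) = 4160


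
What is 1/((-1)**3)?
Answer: -1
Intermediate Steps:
1/((-1)**3) = 1/(-1) = -1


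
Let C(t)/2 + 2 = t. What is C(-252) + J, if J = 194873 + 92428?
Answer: 286793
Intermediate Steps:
C(t) = -4 + 2*t
J = 287301
C(-252) + J = (-4 + 2*(-252)) + 287301 = (-4 - 504) + 287301 = -508 + 287301 = 286793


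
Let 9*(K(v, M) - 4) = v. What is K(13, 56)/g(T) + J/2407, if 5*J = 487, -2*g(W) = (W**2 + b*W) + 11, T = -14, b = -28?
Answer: 1445987/64880685 ≈ 0.022287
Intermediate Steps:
K(v, M) = 4 + v/9
g(W) = -11/2 + 14*W - W**2/2 (g(W) = -((W**2 - 28*W) + 11)/2 = -(11 + W**2 - 28*W)/2 = -11/2 + 14*W - W**2/2)
J = 487/5 (J = (1/5)*487 = 487/5 ≈ 97.400)
K(13, 56)/g(T) + J/2407 = (4 + (1/9)*13)/(-11/2 + 14*(-14) - 1/2*(-14)**2) + (487/5)/2407 = (4 + 13/9)/(-11/2 - 196 - 1/2*196) + (487/5)*(1/2407) = 49/(9*(-11/2 - 196 - 98)) + 487/12035 = 49/(9*(-599/2)) + 487/12035 = (49/9)*(-2/599) + 487/12035 = -98/5391 + 487/12035 = 1445987/64880685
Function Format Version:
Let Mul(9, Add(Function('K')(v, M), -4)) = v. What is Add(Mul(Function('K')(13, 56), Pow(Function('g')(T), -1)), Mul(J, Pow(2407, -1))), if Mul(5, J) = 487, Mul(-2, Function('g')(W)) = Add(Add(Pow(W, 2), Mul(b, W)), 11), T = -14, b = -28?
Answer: Rational(1445987, 64880685) ≈ 0.022287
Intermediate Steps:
Function('K')(v, M) = Add(4, Mul(Rational(1, 9), v))
Function('g')(W) = Add(Rational(-11, 2), Mul(14, W), Mul(Rational(-1, 2), Pow(W, 2))) (Function('g')(W) = Mul(Rational(-1, 2), Add(Add(Pow(W, 2), Mul(-28, W)), 11)) = Mul(Rational(-1, 2), Add(11, Pow(W, 2), Mul(-28, W))) = Add(Rational(-11, 2), Mul(14, W), Mul(Rational(-1, 2), Pow(W, 2))))
J = Rational(487, 5) (J = Mul(Rational(1, 5), 487) = Rational(487, 5) ≈ 97.400)
Add(Mul(Function('K')(13, 56), Pow(Function('g')(T), -1)), Mul(J, Pow(2407, -1))) = Add(Mul(Add(4, Mul(Rational(1, 9), 13)), Pow(Add(Rational(-11, 2), Mul(14, -14), Mul(Rational(-1, 2), Pow(-14, 2))), -1)), Mul(Rational(487, 5), Pow(2407, -1))) = Add(Mul(Add(4, Rational(13, 9)), Pow(Add(Rational(-11, 2), -196, Mul(Rational(-1, 2), 196)), -1)), Mul(Rational(487, 5), Rational(1, 2407))) = Add(Mul(Rational(49, 9), Pow(Add(Rational(-11, 2), -196, -98), -1)), Rational(487, 12035)) = Add(Mul(Rational(49, 9), Pow(Rational(-599, 2), -1)), Rational(487, 12035)) = Add(Mul(Rational(49, 9), Rational(-2, 599)), Rational(487, 12035)) = Add(Rational(-98, 5391), Rational(487, 12035)) = Rational(1445987, 64880685)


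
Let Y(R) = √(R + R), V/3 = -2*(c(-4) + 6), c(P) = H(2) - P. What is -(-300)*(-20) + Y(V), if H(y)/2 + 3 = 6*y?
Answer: -6000 + 4*I*√21 ≈ -6000.0 + 18.33*I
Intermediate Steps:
H(y) = -6 + 12*y (H(y) = -6 + 2*(6*y) = -6 + 12*y)
c(P) = 18 - P (c(P) = (-6 + 12*2) - P = (-6 + 24) - P = 18 - P)
V = -168 (V = 3*(-2*((18 - 1*(-4)) + 6)) = 3*(-2*((18 + 4) + 6)) = 3*(-2*(22 + 6)) = 3*(-2*28) = 3*(-56) = -168)
Y(R) = √2*√R (Y(R) = √(2*R) = √2*√R)
-(-300)*(-20) + Y(V) = -(-300)*(-20) + √2*√(-168) = -75*80 + √2*(2*I*√42) = -6000 + 4*I*√21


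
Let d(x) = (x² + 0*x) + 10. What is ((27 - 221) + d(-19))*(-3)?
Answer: -531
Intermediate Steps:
d(x) = 10 + x² (d(x) = (x² + 0) + 10 = x² + 10 = 10 + x²)
((27 - 221) + d(-19))*(-3) = ((27 - 221) + (10 + (-19)²))*(-3) = (-194 + (10 + 361))*(-3) = (-194 + 371)*(-3) = 177*(-3) = -531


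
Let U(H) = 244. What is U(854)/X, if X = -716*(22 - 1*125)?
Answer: 61/18437 ≈ 0.0033086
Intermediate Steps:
X = 73748 (X = -716*(22 - 125) = -716*(-103) = 73748)
U(854)/X = 244/73748 = 244*(1/73748) = 61/18437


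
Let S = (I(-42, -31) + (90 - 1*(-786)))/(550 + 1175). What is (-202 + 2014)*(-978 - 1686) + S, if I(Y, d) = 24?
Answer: -111024852/23 ≈ -4.8272e+6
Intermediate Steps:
S = 12/23 (S = (24 + (90 - 1*(-786)))/(550 + 1175) = (24 + (90 + 786))/1725 = (24 + 876)*(1/1725) = 900*(1/1725) = 12/23 ≈ 0.52174)
(-202 + 2014)*(-978 - 1686) + S = (-202 + 2014)*(-978 - 1686) + 12/23 = 1812*(-2664) + 12/23 = -4827168 + 12/23 = -111024852/23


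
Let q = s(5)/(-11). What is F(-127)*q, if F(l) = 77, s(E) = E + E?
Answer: -70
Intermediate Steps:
s(E) = 2*E
q = -10/11 (q = (2*5)/(-11) = 10*(-1/11) = -10/11 ≈ -0.90909)
F(-127)*q = 77*(-10/11) = -70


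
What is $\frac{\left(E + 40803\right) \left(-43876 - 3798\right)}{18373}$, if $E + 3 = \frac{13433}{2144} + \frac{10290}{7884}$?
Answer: $- \frac{1370195343795157}{12940177392} \approx -1.0589 \cdot 10^{5}$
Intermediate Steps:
$E = \frac{6438137}{1408608}$ ($E = -3 + \left(\frac{13433}{2144} + \frac{10290}{7884}\right) = -3 + \left(13433 \cdot \frac{1}{2144} + 10290 \cdot \frac{1}{7884}\right) = -3 + \left(\frac{13433}{2144} + \frac{1715}{1314}\right) = -3 + \frac{10663961}{1408608} = \frac{6438137}{1408608} \approx 4.5706$)
$\frac{\left(E + 40803\right) \left(-43876 - 3798\right)}{18373} = \frac{\left(\frac{6438137}{1408608} + 40803\right) \left(-43876 - 3798\right)}{18373} = \frac{57481870361}{1408608} \left(-47674\right) \frac{1}{18373} = \left(- \frac{1370195343795157}{704304}\right) \frac{1}{18373} = - \frac{1370195343795157}{12940177392}$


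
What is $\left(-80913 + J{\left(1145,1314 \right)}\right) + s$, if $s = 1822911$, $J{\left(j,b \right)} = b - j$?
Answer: $1742167$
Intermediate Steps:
$\left(-80913 + J{\left(1145,1314 \right)}\right) + s = \left(-80913 + \left(1314 - 1145\right)\right) + 1822911 = \left(-80913 + 169\right) + 1822911 = -80744 + 1822911 = 1742167$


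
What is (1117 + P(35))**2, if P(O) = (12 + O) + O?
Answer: 1437601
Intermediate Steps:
P(O) = 12 + 2*O
(1117 + P(35))**2 = (1117 + (12 + 2*35))**2 = (1117 + (12 + 70))**2 = (1117 + 82)**2 = 1199**2 = 1437601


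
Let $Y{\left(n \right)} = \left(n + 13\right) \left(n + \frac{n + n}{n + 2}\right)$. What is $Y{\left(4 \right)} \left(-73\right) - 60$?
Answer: $- \frac{20036}{3} \approx -6678.7$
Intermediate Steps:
$Y{\left(n \right)} = \left(13 + n\right) \left(n + \frac{2 n}{2 + n}\right)$
$Y{\left(4 \right)} \left(-73\right) - 60 = \frac{4 \left(52 + 4^{2} + 17 \cdot 4\right)}{2 + 4} \left(-73\right) - 60 = \frac{4 \left(52 + 16 + 68\right)}{6} \left(-73\right) - 60 = 4 \cdot \frac{1}{6} \cdot 136 \left(-73\right) - 60 = \frac{272}{3} \left(-73\right) - 60 = - \frac{19856}{3} - 60 = - \frac{20036}{3}$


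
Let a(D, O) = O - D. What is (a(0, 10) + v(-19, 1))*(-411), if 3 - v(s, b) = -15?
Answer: -11508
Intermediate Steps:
v(s, b) = 18 (v(s, b) = 3 - 1*(-15) = 3 + 15 = 18)
(a(0, 10) + v(-19, 1))*(-411) = ((10 - 1*0) + 18)*(-411) = ((10 + 0) + 18)*(-411) = (10 + 18)*(-411) = 28*(-411) = -11508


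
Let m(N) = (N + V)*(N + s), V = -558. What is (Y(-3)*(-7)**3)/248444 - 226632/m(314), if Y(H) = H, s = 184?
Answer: 335895217/179695996 ≈ 1.8692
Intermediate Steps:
m(N) = (-558 + N)*(184 + N) (m(N) = (N - 558)*(N + 184) = (-558 + N)*(184 + N))
(Y(-3)*(-7)**3)/248444 - 226632/m(314) = -3*(-7)**3/248444 - 226632/(-102672 + 314**2 - 374*314) = -3*(-343)*(1/248444) - 226632/(-102672 + 98596 - 117436) = 1029*(1/248444) - 226632/(-121512) = 147/35492 - 226632*(-1/121512) = 147/35492 + 9443/5063 = 335895217/179695996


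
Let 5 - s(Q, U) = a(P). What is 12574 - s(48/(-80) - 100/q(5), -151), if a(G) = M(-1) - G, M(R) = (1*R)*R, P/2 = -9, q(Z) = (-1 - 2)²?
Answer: 12588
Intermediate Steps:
q(Z) = 9 (q(Z) = (-3)² = 9)
P = -18 (P = 2*(-9) = -18)
M(R) = R² (M(R) = R*R = R²)
a(G) = 1 - G (a(G) = (-1)² - G = 1 - G)
s(Q, U) = -14 (s(Q, U) = 5 - (1 - 1*(-18)) = 5 - (1 + 18) = 5 - 1*19 = 5 - 19 = -14)
12574 - s(48/(-80) - 100/q(5), -151) = 12574 - 1*(-14) = 12574 + 14 = 12588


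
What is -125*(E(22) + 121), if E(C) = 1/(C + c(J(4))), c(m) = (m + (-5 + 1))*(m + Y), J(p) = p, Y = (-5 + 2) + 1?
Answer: -332875/22 ≈ -15131.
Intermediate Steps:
Y = -2 (Y = -3 + 1 = -2)
c(m) = (-4 + m)*(-2 + m) (c(m) = (m + (-5 + 1))*(m - 2) = (m - 4)*(-2 + m) = (-4 + m)*(-2 + m))
E(C) = 1/C (E(C) = 1/(C + (8 + 4**2 - 6*4)) = 1/(C + (8 + 16 - 24)) = 1/(C + 0) = 1/C)
-125*(E(22) + 121) = -125*(1/22 + 121) = -125*2663/22 = -332875/22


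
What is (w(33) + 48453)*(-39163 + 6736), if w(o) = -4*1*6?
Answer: -1570407183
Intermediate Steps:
w(o) = -24 (w(o) = -4*6 = -24)
(w(33) + 48453)*(-39163 + 6736) = (-24 + 48453)*(-39163 + 6736) = 48429*(-32427) = -1570407183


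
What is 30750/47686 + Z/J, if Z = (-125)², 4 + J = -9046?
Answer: -9336125/8631166 ≈ -1.0817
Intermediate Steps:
J = -9050 (J = -4 - 9046 = -9050)
Z = 15625
30750/47686 + Z/J = 30750/47686 + 15625/(-9050) = 30750*(1/47686) + 15625*(-1/9050) = 15375/23843 - 625/362 = -9336125/8631166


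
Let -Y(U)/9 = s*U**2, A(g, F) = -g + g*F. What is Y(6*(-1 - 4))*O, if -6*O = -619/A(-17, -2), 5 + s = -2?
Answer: 1949850/17 ≈ 1.1470e+5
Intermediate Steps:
A(g, F) = -g + F*g
s = -7 (s = -5 - 2 = -7)
Y(U) = 63*U**2 (Y(U) = -(-63)*U**2 = 63*U**2)
O = 619/306 (O = -(-619)/(6*((-17*(-1 - 2)))) = -(-619)/(6*((-17*(-3)))) = -(-619)/(6*51) = -1/6*(-619/51) = 619/306 ≈ 2.0229)
Y(6*(-1 - 4))*O = (63*(6*(-1 - 4))**2)*(619/306) = (63*(6*(-5))**2)*(619/306) = (63*(-30)**2)*(619/306) = (63*900)*(619/306) = 56700*(619/306) = 1949850/17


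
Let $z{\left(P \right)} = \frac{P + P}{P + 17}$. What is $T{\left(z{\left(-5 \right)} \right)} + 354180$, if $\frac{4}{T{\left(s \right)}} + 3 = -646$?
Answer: $\frac{229862816}{649} \approx 3.5418 \cdot 10^{5}$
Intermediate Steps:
$z{\left(P \right)} = \frac{2 P}{17 + P}$
$T{\left(s \right)} = - \frac{4}{649}$ ($T{\left(s \right)} = \frac{4}{-3 - 646} = \frac{4}{-649} = 4 \left(- \frac{1}{649}\right) = - \frac{4}{649}$)
$T{\left(z{\left(-5 \right)} \right)} + 354180 = - \frac{4}{649} + 354180 = \frac{229862816}{649}$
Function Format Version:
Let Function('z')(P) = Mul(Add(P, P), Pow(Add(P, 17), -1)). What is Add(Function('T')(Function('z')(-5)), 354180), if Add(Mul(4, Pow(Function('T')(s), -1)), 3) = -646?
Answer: Rational(229862816, 649) ≈ 3.5418e+5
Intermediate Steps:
Function('z')(P) = Mul(2, P, Pow(Add(17, P), -1)) (Function('z')(P) = Mul(Mul(2, P), Pow(Add(17, P), -1)) = Mul(2, P, Pow(Add(17, P), -1)))
Function('T')(s) = Rational(-4, 649) (Function('T')(s) = Mul(4, Pow(Add(-3, -646), -1)) = Mul(4, Pow(-649, -1)) = Mul(4, Rational(-1, 649)) = Rational(-4, 649))
Add(Function('T')(Function('z')(-5)), 354180) = Add(Rational(-4, 649), 354180) = Rational(229862816, 649)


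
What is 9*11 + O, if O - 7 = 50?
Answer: 156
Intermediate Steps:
O = 57 (O = 7 + 50 = 57)
9*11 + O = 9*11 + 57 = 99 + 57 = 156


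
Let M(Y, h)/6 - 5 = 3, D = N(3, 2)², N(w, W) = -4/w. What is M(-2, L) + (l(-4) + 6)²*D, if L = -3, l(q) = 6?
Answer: 304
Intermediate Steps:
D = 16/9 (D = (-4/3)² = 16/9 ≈ 1.7778)
M(Y, h) = 48 (M(Y, h) = 30 + 6*3 = 30 + 18 = 48)
M(-2, L) + (l(-4) + 6)²*D = 48 + (6 + 6)²*(16/9) = 48 + 12²*(16/9) = 48 + 144*(16/9) = 48 + 256 = 304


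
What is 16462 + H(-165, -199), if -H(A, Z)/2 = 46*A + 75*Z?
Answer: 61492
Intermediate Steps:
H(A, Z) = -150*Z - 92*A (H(A, Z) = -2*(46*A + 75*Z) = -150*Z - 92*A)
16462 + H(-165, -199) = 16462 + (-150*(-199) - 92*(-165)) = 16462 + (29850 + 15180) = 16462 + 45030 = 61492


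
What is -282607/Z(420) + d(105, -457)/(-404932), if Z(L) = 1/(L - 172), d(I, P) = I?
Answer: -28380281195657/404932 ≈ -7.0087e+7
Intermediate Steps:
Z(L) = 1/(-172 + L)
-282607/Z(420) + d(105, -457)/(-404932) = -282607/(1/(-172 + 420)) + 105/(-404932) = -282607/(1/248) + 105*(-1/404932) = -282607/1/248 - 105/404932 = -282607*248 - 105/404932 = -70086536 - 105/404932 = -28380281195657/404932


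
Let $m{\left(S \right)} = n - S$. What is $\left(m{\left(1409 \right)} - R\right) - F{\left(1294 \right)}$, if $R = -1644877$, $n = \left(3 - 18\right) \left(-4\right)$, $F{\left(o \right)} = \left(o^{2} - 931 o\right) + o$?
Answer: $1172512$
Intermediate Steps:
$F{\left(o \right)} = o^{2} - 930 o$
$n = 60$ ($n = \left(-15\right) \left(-4\right) = 60$)
$m{\left(S \right)} = 60 - S$
$\left(m{\left(1409 \right)} - R\right) - F{\left(1294 \right)} = \left(\left(60 - 1409\right) - -1644877\right) - 1294 \left(-930 + 1294\right) = \left(\left(60 - 1409\right) + 1644877\right) - 1294 \cdot 364 = \left(-1349 + 1644877\right) - 471016 = 1643528 - 471016 = 1172512$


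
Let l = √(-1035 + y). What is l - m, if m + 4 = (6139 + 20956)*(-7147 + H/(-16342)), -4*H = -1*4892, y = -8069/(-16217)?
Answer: 3164628246583/16342 + I*√272064922142/16217 ≈ 1.9365e+8 + 32.164*I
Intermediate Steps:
y = 8069/16217 (y = -8069*(-1/16217) = 8069/16217 ≈ 0.49756)
H = 1223 (H = -(-1)*4892/4 = -¼*(-4892) = 1223)
l = I*√272064922142/16217 (l = √(-1035 + 8069/16217) = √(-16776526/16217) = I*√272064922142/16217 ≈ 32.164*I)
m = -3164628246583/16342 (m = -4 + (6139 + 20956)*(-7147 + 1223/(-16342)) = -4 + 27095*(-7147 + 1223*(-1/16342)) = -4 + 27095*(-7147 - 1223/16342) = -4 + 27095*(-116797497/16342) = -4 - 3164628181215/16342 = -3164628246583/16342 ≈ -1.9365e+8)
l - m = I*√272064922142/16217 - 1*(-3164628246583/16342) = I*√272064922142/16217 + 3164628246583/16342 = 3164628246583/16342 + I*√272064922142/16217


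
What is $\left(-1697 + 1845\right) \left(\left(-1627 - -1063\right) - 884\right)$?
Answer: $-214304$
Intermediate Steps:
$\left(-1697 + 1845\right) \left(\left(-1627 - -1063\right) - 884\right) = 148 \left(\left(-1627 + 1063\right) - 884\right) = 148 \left(-564 - 884\right) = 148 \left(-1448\right) = -214304$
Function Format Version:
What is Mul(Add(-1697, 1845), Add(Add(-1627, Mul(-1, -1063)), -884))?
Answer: -214304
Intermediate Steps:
Mul(Add(-1697, 1845), Add(Add(-1627, Mul(-1, -1063)), -884)) = Mul(148, Add(Add(-1627, 1063), -884)) = Mul(148, Add(-564, -884)) = Mul(148, -1448) = -214304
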